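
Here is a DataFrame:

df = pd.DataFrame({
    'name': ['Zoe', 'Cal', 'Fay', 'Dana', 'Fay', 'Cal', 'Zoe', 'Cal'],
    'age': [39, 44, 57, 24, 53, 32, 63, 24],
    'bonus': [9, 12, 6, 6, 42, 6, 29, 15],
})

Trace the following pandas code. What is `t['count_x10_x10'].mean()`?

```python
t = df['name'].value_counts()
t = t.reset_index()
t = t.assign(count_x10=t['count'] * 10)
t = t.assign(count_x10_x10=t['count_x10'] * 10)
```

200.0

value_counts of name:
name
Cal     3
Zoe     2
Fay     2
Dana    1
Name: count, dtype: int64
reset_index():
   name  count
0   Cal      3
1   Zoe      2
2   Fay      2
3  Dana      1
add column count_x10 = t['count'] * 10:
   name  count  count_x10
0   Cal      3         30
1   Zoe      2         20
2   Fay      2         20
3  Dana      1         10
add column count_x10_x10 = t['count_x10'] * 10:
   name  count  count_x10  count_x10_x10
0   Cal      3         30            300
1   Zoe      2         20            200
2   Fay      2         20            200
3  Dana      1         10            100
So mean() = 200.0.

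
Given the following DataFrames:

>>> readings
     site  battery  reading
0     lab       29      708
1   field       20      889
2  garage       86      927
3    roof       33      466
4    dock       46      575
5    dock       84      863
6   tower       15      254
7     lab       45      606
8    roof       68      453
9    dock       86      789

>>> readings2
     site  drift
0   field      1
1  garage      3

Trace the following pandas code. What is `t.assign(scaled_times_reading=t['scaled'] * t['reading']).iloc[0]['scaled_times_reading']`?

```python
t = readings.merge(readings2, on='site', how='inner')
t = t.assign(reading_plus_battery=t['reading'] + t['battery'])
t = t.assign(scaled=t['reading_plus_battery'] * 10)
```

8081010

merge on 'site' (how='inner') → 2 rows:
     site  battery  reading  drift
0   field       20      889      1
1  garage       86      927      3
add column reading_plus_battery = t['reading'] + t['battery']:
     site  battery  reading  drift  reading_plus_battery
0   field       20      889      1                   909
1  garage       86      927      3                  1013
add column scaled = t['reading_plus_battery'] * 10:
     site  battery  reading  drift  reading_plus_battery  scaled
0   field       20      889      1                   909    9090
1  garage       86      927      3                  1013   10130
add column scaled_times_reading = t['scaled'] * t['reading']:
     site  battery  reading  drift  reading_plus_battery  scaled  scaled_times_reading
0   field       20      889      1                   909    9090               8081010
1  garage       86      927      3                  1013   10130               9390510
Taking the value at position 0, column 'scaled_times_reading' gives 8081010.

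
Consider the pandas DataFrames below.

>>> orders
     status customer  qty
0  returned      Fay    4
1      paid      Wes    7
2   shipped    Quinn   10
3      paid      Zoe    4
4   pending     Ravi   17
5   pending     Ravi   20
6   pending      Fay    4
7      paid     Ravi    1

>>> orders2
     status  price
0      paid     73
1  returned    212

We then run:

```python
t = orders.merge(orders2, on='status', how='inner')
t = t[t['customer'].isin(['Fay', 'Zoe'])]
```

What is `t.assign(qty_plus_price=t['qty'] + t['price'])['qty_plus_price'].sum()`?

293

merge on 'status' (how='inner') → 4 rows:
     status customer  qty  price
0  returned      Fay    4    212
1      paid      Wes    7     73
2      paid      Zoe    4     73
3      paid     Ravi    1     73
filter rows where customer in ['Fay', 'Zoe']:
     status customer  qty  price
0  returned      Fay    4    212
2      paid      Zoe    4     73
add column qty_plus_price = t['qty'] + t['price']:
     status customer  qty  price  qty_plus_price
0  returned      Fay    4    212             216
2      paid      Zoe    4     73              77
Finally, sum of column 'qty_plus_price' = 293.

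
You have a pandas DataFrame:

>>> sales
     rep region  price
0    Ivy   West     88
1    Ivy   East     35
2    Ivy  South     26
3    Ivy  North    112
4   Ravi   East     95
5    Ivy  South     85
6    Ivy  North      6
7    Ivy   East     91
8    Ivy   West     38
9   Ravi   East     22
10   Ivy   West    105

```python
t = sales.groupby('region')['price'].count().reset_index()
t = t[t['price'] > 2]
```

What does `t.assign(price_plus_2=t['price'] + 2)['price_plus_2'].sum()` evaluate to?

group by region, count of price:
region
East     4
North    2
South    2
West     3
Name: price, dtype: int64
reset_index():
  region  price
0   East      4
1  North      2
2  South      2
3   West      3
filter rows where price > 2:
  region  price
0   East      4
3   West      3
add column price_plus_2 = t['price'] + 2:
  region  price  price_plus_2
0   East      4             6
3   West      3             5

11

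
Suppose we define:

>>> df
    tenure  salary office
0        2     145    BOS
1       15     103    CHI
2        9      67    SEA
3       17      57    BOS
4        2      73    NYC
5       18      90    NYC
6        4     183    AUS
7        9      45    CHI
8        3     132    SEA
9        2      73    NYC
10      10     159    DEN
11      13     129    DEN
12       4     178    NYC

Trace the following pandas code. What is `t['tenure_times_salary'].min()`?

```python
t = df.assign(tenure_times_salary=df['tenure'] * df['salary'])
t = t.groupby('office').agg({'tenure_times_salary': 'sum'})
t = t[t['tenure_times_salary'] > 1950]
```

2624

add column tenure_times_salary = df['tenure'] * df['salary']:
    tenure  salary office  tenure_times_salary
0        2     145    BOS                  290
1       15     103    CHI                 1545
2        9      67    SEA                  603
3       17      57    BOS                  969
4        2      73    NYC                  146
5       18      90    NYC                 1620
6        4     183    AUS                  732
7        9      45    CHI                  405
8        3     132    SEA                  396
9        2      73    NYC                  146
10      10     159    DEN                 1590
11      13     129    DEN                 1677
12       4     178    NYC                  712
group by office, sum of tenure_times_salary:
        tenure_times_salary
office                     
AUS                     732
BOS                    1259
CHI                    1950
DEN                    3267
NYC                    2624
SEA                     999
filter rows where tenure_times_salary > 1950:
        tenure_times_salary
office                     
DEN                    3267
NYC                    2624
So min() = 2624.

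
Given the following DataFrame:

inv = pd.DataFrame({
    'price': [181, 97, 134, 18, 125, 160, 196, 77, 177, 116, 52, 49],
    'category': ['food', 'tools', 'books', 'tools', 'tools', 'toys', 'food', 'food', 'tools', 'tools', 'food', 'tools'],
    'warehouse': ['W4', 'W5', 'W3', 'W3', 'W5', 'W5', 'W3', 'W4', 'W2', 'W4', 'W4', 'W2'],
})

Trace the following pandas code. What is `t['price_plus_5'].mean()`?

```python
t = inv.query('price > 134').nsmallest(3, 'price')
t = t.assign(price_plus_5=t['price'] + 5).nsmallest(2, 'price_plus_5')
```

filter rows where price > 134:
   price category warehouse
0    181     food        W4
5    160     toys        W5
6    196     food        W3
8    177    tools        W2
take 3 rows with smallest price:
   price category warehouse
5    160     toys        W5
8    177    tools        W2
0    181     food        W4
add column price_plus_5 = t['price'] + 5:
   price category warehouse  price_plus_5
5    160     toys        W5           165
8    177    tools        W2           182
0    181     food        W4           186
take 2 rows with smallest price_plus_5:
   price category warehouse  price_plus_5
5    160     toys        W5           165
8    177    tools        W2           182
The mean of column 'price_plus_5' is 173.5.

173.5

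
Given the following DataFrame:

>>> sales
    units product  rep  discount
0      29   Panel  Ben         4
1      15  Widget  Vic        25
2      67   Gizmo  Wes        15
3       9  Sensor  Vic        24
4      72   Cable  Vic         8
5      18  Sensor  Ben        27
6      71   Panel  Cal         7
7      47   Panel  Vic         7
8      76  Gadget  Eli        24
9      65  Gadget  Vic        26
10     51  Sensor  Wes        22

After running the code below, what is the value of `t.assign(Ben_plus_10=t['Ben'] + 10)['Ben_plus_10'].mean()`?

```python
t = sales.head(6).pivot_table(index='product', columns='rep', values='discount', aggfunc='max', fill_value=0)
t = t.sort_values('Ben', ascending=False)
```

16.2

take first 6 rows:
   units product  rep  discount
0     29   Panel  Ben         4
1     15  Widget  Vic        25
2     67   Gizmo  Wes        15
3      9  Sensor  Vic        24
4     72   Cable  Vic         8
5     18  Sensor  Ben        27
pivot: rows=product, cols=rep, max(discount):
rep      Ben  Vic  Wes
product               
Cable      0    8    0
Gizmo      0    0   15
Panel      4    0    0
Sensor    27   24    0
Widget     0   25    0
sort by Ben descending:
rep      Ben  Vic  Wes
product               
Sensor    27   24    0
Panel      4    0    0
Cable      0    8    0
Gizmo      0    0   15
Widget     0   25    0
add column Ben_plus_10 = t['Ben'] + 10:
rep      Ben  Vic  Wes  Ben_plus_10
product                            
Sensor    27   24    0           37
Panel      4    0    0           14
Cable      0    8    0           10
Gizmo      0    0   15           10
Widget     0   25    0           10
Finally, mean of column 'Ben_plus_10' = 16.2.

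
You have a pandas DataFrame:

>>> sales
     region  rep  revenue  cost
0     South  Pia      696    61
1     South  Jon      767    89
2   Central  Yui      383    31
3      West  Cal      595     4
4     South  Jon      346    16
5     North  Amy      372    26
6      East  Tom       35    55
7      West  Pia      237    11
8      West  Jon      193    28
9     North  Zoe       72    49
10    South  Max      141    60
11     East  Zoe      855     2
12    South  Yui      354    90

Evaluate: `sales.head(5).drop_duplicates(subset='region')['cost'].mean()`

32.0

take first 5 rows:
    region  rep  revenue  cost
0    South  Pia      696    61
1    South  Jon      767    89
2  Central  Yui      383    31
3     West  Cal      595     4
4    South  Jon      346    16
drop duplicate region (keep=first):
    region  rep  revenue  cost
0    South  Pia      696    61
2  Central  Yui      383    31
3     West  Cal      595     4
Taking the mean of column 'cost' gives 32.0.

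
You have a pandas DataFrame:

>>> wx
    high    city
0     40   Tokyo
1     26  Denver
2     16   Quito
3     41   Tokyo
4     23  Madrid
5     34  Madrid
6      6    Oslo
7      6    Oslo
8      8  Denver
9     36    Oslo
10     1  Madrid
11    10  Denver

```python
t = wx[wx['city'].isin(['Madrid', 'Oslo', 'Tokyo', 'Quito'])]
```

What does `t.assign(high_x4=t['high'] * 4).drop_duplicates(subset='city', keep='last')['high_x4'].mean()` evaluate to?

94.0

filter rows where city in ['Madrid', 'Oslo', 'Tokyo', 'Quito']:
    high    city
0     40   Tokyo
2     16   Quito
3     41   Tokyo
4     23  Madrid
5     34  Madrid
6      6    Oslo
7      6    Oslo
9     36    Oslo
10     1  Madrid
add column high_x4 = t['high'] * 4:
    high    city  high_x4
0     40   Tokyo      160
2     16   Quito       64
3     41   Tokyo      164
4     23  Madrid       92
5     34  Madrid      136
6      6    Oslo       24
7      6    Oslo       24
9     36    Oslo      144
10     1  Madrid        4
drop duplicate city (keep=last):
    high    city  high_x4
2     16   Quito       64
3     41   Tokyo      164
9     36    Oslo      144
10     1  Madrid        4
Then the mean of column 'high_x4': 94.0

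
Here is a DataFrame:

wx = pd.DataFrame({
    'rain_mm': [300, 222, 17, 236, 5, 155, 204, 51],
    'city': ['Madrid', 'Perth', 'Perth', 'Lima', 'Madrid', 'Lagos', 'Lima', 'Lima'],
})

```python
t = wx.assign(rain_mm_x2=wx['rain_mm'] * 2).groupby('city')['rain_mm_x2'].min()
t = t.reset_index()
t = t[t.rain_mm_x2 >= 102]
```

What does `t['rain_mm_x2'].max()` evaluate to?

add column rain_mm_x2 = wx['rain_mm'] * 2:
   rain_mm    city  rain_mm_x2
0      300  Madrid         600
1      222   Perth         444
2       17   Perth          34
3      236    Lima         472
4        5  Madrid          10
5      155   Lagos         310
6      204    Lima         408
7       51    Lima         102
group by city, min of rain_mm_x2:
city
Lagos     310
Lima      102
Madrid     10
Perth      34
Name: rain_mm_x2, dtype: int64
reset_index():
     city  rain_mm_x2
0   Lagos         310
1    Lima         102
2  Madrid          10
3   Perth          34
filter rows where rain_mm_x2 >= 102:
    city  rain_mm_x2
0  Lagos         310
1   Lima         102
max of column 'rain_mm_x2' → 310

310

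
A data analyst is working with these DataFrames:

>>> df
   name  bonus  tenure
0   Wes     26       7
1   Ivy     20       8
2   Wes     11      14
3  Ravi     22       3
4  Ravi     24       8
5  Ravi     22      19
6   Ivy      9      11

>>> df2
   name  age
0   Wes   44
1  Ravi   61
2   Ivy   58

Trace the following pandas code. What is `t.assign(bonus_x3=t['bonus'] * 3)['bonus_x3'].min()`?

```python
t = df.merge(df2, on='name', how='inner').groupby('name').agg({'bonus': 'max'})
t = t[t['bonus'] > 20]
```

merge on 'name' (how='inner') → 7 rows:
   name  bonus  tenure  age
0   Wes     26       7   44
1   Ivy     20       8   58
2   Wes     11      14   44
3  Ravi     22       3   61
4  Ravi     24       8   61
5  Ravi     22      19   61
6   Ivy      9      11   58
group by name, max of bonus:
      bonus
name       
Ivy      20
Ravi     24
Wes      26
filter rows where bonus > 20:
      bonus
name       
Ravi     24
Wes      26
add column bonus_x3 = t['bonus'] * 3:
      bonus  bonus_x3
name                 
Ravi     24        72
Wes      26        78
Taking the min of column 'bonus_x3' gives 72.

72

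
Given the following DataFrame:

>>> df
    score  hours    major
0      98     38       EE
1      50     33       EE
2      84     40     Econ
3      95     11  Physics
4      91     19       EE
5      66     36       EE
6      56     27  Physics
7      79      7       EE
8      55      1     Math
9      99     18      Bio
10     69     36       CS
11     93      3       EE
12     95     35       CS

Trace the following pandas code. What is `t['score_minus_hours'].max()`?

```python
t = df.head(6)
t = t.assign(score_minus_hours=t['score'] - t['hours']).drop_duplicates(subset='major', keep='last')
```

take first 6 rows:
   score  hours    major
0     98     38       EE
1     50     33       EE
2     84     40     Econ
3     95     11  Physics
4     91     19       EE
5     66     36       EE
add column score_minus_hours = t['score'] - t['hours']:
   score  hours    major  score_minus_hours
0     98     38       EE                 60
1     50     33       EE                 17
2     84     40     Econ                 44
3     95     11  Physics                 84
4     91     19       EE                 72
5     66     36       EE                 30
drop duplicate major (keep=last):
   score  hours    major  score_minus_hours
2     84     40     Econ                 44
3     95     11  Physics                 84
5     66     36       EE                 30
Then the max of column 'score_minus_hours': 84

84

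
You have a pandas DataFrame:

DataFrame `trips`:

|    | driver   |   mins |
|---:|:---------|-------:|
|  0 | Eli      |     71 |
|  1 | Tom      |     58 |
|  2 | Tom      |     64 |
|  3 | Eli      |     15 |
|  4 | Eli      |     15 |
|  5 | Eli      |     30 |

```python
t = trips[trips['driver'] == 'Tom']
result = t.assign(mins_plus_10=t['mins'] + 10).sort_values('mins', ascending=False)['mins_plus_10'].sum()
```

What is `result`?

142

filter rows where driver == 'Tom':
  driver  mins
1    Tom    58
2    Tom    64
add column mins_plus_10 = t['mins'] + 10:
  driver  mins  mins_plus_10
1    Tom    58            68
2    Tom    64            74
sort by mins descending:
  driver  mins  mins_plus_10
2    Tom    64            74
1    Tom    58            68
So sum() = 142.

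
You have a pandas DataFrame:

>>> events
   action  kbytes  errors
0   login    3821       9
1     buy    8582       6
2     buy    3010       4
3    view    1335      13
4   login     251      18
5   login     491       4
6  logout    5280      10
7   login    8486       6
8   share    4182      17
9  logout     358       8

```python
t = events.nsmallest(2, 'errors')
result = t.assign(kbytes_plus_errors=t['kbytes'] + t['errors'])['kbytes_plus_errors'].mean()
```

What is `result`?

take 2 rows with smallest errors:
  action  kbytes  errors
2    buy    3010       4
5  login     491       4
add column kbytes_plus_errors = t['kbytes'] + t['errors']:
  action  kbytes  errors  kbytes_plus_errors
2    buy    3010       4                3014
5  login     491       4                 495
Finally, mean of column 'kbytes_plus_errors' = 1754.5.

1754.5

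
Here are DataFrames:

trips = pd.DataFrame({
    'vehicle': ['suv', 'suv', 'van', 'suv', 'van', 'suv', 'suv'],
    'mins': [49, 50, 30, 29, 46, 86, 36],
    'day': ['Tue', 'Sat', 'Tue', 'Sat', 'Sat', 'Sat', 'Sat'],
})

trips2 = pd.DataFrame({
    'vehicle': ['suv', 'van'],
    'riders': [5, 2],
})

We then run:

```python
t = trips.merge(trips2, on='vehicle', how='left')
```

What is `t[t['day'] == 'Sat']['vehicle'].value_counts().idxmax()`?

suv

merge on 'vehicle' (how='left') → 7 rows:
  vehicle  mins  day  riders
0     suv    49  Tue       5
1     suv    50  Sat       5
2     van    30  Tue       2
3     suv    29  Sat       5
4     van    46  Sat       2
5     suv    86  Sat       5
6     suv    36  Sat       5
filter rows where day == 'Sat':
  vehicle  mins  day  riders
1     suv    50  Sat       5
3     suv    29  Sat       5
4     van    46  Sat       2
5     suv    86  Sat       5
6     suv    36  Sat       5
value_counts of vehicle:
vehicle
suv    4
van    1
Name: count, dtype: int64
So idxmax() = suv.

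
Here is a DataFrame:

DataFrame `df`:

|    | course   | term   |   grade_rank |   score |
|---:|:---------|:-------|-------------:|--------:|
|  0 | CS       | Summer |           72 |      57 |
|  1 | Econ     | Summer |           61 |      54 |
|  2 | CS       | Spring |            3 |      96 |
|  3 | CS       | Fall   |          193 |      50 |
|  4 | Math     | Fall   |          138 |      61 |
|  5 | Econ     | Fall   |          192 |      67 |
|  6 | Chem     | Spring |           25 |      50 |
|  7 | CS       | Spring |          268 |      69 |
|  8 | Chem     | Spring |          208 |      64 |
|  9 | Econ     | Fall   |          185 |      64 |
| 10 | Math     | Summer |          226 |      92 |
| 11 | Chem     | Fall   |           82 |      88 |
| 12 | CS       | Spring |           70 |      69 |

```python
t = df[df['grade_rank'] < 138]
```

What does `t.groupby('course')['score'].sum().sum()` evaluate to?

414

filter rows where grade_rank < 138:
   course    term  grade_rank  score
0      CS  Summer          72     57
1    Econ  Summer          61     54
2      CS  Spring           3     96
6    Chem  Spring          25     50
11   Chem    Fall          82     88
12     CS  Spring          70     69
group by course, sum of score:
course
CS      222
Chem    138
Econ     54
Name: score, dtype: int64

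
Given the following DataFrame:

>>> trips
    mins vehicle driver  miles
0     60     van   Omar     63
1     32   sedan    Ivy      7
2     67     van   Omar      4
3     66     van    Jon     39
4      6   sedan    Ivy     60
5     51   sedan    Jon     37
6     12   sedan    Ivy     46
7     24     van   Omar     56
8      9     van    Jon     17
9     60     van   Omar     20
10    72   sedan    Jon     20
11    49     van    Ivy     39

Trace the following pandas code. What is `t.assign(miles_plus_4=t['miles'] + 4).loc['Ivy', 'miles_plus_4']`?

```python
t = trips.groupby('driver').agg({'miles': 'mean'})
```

group by driver, mean of miles:
        miles
driver       
Ivy     38.00
Jon     28.25
Omar    35.75
add column miles_plus_4 = t['miles'] + 4:
        miles  miles_plus_4
driver                     
Ivy     38.00         42.00
Jon     28.25         32.25
Omar    35.75         39.75
value at row 'Ivy', column 'miles_plus_4' → 42.0

42.0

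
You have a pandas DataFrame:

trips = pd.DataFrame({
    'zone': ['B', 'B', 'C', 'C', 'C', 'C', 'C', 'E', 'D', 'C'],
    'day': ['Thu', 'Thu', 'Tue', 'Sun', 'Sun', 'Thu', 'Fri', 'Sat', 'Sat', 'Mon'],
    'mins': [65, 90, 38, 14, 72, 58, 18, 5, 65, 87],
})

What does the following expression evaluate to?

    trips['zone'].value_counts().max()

6

value_counts of zone:
zone
C    6
B    2
E    1
D    1
Name: count, dtype: int64
Hence 6.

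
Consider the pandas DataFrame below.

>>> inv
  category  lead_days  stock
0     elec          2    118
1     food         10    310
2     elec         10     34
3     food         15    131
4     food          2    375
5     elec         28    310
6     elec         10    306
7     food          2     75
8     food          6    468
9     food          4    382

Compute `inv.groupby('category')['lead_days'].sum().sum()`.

89

group by category, sum of lead_days:
category
elec    50
food    39
Name: lead_days, dtype: int64
sum of the resulting series → 89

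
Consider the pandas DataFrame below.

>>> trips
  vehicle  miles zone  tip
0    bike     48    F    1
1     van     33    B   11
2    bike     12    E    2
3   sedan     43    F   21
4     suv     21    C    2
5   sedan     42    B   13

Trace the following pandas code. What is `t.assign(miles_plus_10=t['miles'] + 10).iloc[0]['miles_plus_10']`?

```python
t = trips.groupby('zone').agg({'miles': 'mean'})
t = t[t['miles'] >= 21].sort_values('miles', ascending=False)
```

group by zone, mean of miles:
      miles
zone       
B      37.5
C      21.0
E      12.0
F      45.5
filter rows where miles >= 21:
      miles
zone       
B      37.5
C      21.0
F      45.5
sort by miles descending:
      miles
zone       
F      45.5
B      37.5
C      21.0
add column miles_plus_10 = t['miles'] + 10:
      miles  miles_plus_10
zone                      
F      45.5           55.5
B      37.5           47.5
C      21.0           31.0

55.5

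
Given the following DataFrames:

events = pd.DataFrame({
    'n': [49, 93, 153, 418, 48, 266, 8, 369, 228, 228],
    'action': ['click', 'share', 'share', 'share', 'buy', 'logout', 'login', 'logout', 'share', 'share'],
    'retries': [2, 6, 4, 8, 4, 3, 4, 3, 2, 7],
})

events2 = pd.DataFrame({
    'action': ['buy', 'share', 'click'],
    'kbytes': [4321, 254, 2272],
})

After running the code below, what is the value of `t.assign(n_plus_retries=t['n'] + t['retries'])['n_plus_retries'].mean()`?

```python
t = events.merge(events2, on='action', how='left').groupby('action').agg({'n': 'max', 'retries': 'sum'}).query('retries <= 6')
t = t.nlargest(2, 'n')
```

213.0

merge on 'action' (how='left') → 10 rows:
     n  action  retries  kbytes
0   49   click        2  2272.0
1   93   share        6   254.0
2  153   share        4   254.0
3  418   share        8   254.0
4   48     buy        4  4321.0
5  266  logout        3     NaN
6    8   login        4     NaN
7  369  logout        3     NaN
8  228   share        2   254.0
9  228   share        7   254.0
group by action: max(n), sum(retries):
          n  retries
action              
buy      48        4
click    49        2
login     8        4
logout  369        6
share   418       27
filter rows where retries <= 6:
          n  retries
action              
buy      48        4
click    49        2
login     8        4
logout  369        6
take 2 rows with largest n:
          n  retries
action              
logout  369        6
click    49        2
add column n_plus_retries = t['n'] + t['retries']:
          n  retries  n_plus_retries
action                              
logout  369        6             375
click    49        2              51
Then the mean of column 'n_plus_retries': 213.0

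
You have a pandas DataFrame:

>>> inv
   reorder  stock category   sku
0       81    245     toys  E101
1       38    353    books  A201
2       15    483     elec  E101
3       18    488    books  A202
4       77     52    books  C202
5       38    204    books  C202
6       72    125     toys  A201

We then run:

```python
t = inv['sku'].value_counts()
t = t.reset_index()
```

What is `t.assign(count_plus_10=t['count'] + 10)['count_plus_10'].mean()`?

11.75

value_counts of sku:
sku
E101    2
A201    2
C202    2
A202    1
Name: count, dtype: int64
reset_index():
    sku  count
0  E101      2
1  A201      2
2  C202      2
3  A202      1
add column count_plus_10 = t['count'] + 10:
    sku  count  count_plus_10
0  E101      2             12
1  A201      2             12
2  C202      2             12
3  A202      1             11
The mean of column 'count_plus_10' is 11.75.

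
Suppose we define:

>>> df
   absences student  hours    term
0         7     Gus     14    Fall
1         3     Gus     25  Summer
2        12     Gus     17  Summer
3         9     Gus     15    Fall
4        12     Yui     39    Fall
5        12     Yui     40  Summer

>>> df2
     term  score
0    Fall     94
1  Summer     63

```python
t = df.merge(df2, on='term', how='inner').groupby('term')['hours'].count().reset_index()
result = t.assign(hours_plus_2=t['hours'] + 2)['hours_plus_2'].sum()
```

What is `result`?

10

merge on 'term' (how='inner') → 6 rows:
   absences student  hours    term  score
0         7     Gus     14    Fall     94
1         3     Gus     25  Summer     63
2        12     Gus     17  Summer     63
3         9     Gus     15    Fall     94
4        12     Yui     39    Fall     94
5        12     Yui     40  Summer     63
group by term, count of hours:
term
Fall      3
Summer    3
Name: hours, dtype: int64
reset_index():
     term  hours
0    Fall      3
1  Summer      3
add column hours_plus_2 = t['hours'] + 2:
     term  hours  hours_plus_2
0    Fall      3             5
1  Summer      3             5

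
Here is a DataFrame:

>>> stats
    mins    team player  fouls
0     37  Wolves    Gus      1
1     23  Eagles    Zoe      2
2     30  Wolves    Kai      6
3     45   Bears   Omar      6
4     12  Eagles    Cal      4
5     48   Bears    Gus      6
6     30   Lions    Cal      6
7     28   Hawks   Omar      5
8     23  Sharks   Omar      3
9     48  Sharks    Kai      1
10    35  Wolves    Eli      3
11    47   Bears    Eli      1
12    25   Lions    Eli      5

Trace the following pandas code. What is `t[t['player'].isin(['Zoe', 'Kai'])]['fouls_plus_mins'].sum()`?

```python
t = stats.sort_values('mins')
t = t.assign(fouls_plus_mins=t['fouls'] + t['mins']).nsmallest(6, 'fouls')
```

sort by mins:
    mins    team player  fouls
4     12  Eagles    Cal      4
1     23  Eagles    Zoe      2
8     23  Sharks   Omar      3
12    25   Lions    Eli      5
7     28   Hawks   Omar      5
2     30  Wolves    Kai      6
6     30   Lions    Cal      6
10    35  Wolves    Eli      3
0     37  Wolves    Gus      1
3     45   Bears   Omar      6
11    47   Bears    Eli      1
5     48   Bears    Gus      6
9     48  Sharks    Kai      1
add column fouls_plus_mins = t['fouls'] + t['mins']:
    mins    team player  fouls  fouls_plus_mins
4     12  Eagles    Cal      4               16
1     23  Eagles    Zoe      2               25
8     23  Sharks   Omar      3               26
12    25   Lions    Eli      5               30
7     28   Hawks   Omar      5               33
2     30  Wolves    Kai      6               36
6     30   Lions    Cal      6               36
10    35  Wolves    Eli      3               38
0     37  Wolves    Gus      1               38
3     45   Bears   Omar      6               51
11    47   Bears    Eli      1               48
5     48   Bears    Gus      6               54
9     48  Sharks    Kai      1               49
take 6 rows with smallest fouls:
    mins    team player  fouls  fouls_plus_mins
0     37  Wolves    Gus      1               38
11    47   Bears    Eli      1               48
9     48  Sharks    Kai      1               49
1     23  Eagles    Zoe      2               25
8     23  Sharks   Omar      3               26
10    35  Wolves    Eli      3               38
filter rows where player in ['Zoe', 'Kai']:
   mins    team player  fouls  fouls_plus_mins
9    48  Sharks    Kai      1               49
1    23  Eagles    Zoe      2               25

74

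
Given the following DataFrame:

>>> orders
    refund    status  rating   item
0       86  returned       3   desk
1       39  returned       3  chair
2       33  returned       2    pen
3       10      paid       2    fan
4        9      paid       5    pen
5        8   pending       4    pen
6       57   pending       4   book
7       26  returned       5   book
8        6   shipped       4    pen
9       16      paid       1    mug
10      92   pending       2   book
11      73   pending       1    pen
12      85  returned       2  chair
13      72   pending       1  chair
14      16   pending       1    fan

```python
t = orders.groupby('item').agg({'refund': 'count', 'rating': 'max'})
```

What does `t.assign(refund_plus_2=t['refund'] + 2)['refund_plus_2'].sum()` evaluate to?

group by item: count(refund), max(rating):
       refund  rating
item                 
book        3       5
chair       3       3
desk        1       3
fan         2       2
mug         1       1
pen         5       5
add column refund_plus_2 = t['refund'] + 2:
       refund  rating  refund_plus_2
item                                
book        3       5              5
chair       3       3              5
desk        1       3              3
fan         2       2              4
mug         1       1              3
pen         5       5              7
Then the sum of column 'refund_plus_2': 27

27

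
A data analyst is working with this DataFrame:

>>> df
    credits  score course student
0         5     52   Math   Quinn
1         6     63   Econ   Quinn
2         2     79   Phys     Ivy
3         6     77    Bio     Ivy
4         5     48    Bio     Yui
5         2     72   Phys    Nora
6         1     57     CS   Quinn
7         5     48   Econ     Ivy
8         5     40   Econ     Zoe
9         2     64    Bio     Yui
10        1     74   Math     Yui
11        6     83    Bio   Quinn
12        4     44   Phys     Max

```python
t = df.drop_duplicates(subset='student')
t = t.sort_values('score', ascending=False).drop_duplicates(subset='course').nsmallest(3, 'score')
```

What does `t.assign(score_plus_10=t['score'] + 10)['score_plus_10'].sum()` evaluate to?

drop duplicate student (keep=first):
    credits  score course student
0         5     52   Math   Quinn
2         2     79   Phys     Ivy
4         5     48    Bio     Yui
5         2     72   Phys    Nora
8         5     40   Econ     Zoe
12        4     44   Phys     Max
sort by score descending:
    credits  score course student
2         2     79   Phys     Ivy
5         2     72   Phys    Nora
0         5     52   Math   Quinn
4         5     48    Bio     Yui
12        4     44   Phys     Max
8         5     40   Econ     Zoe
drop duplicate course (keep=first):
   credits  score course student
2        2     79   Phys     Ivy
0        5     52   Math   Quinn
4        5     48    Bio     Yui
8        5     40   Econ     Zoe
take 3 rows with smallest score:
   credits  score course student
8        5     40   Econ     Zoe
4        5     48    Bio     Yui
0        5     52   Math   Quinn
add column score_plus_10 = t['score'] + 10:
   credits  score course student  score_plus_10
8        5     40   Econ     Zoe             50
4        5     48    Bio     Yui             58
0        5     52   Math   Quinn             62
Taking the sum of column 'score_plus_10' gives 170.

170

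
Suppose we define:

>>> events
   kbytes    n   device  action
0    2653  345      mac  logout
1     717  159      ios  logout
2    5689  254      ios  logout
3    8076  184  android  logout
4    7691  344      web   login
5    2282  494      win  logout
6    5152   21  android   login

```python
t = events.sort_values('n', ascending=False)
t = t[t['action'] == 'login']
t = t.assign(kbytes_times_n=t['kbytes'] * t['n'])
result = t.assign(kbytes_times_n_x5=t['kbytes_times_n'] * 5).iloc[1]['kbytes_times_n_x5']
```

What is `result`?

sort by n descending:
   kbytes    n   device  action
5    2282  494      win  logout
0    2653  345      mac  logout
4    7691  344      web   login
2    5689  254      ios  logout
3    8076  184  android  logout
1     717  159      ios  logout
6    5152   21  android   login
filter rows where action == 'login':
   kbytes    n   device action
4    7691  344      web  login
6    5152   21  android  login
add column kbytes_times_n = t['kbytes'] * t['n']:
   kbytes    n   device action  kbytes_times_n
4    7691  344      web  login         2645704
6    5152   21  android  login          108192
add column kbytes_times_n_x5 = t['kbytes_times_n'] * 5:
   kbytes    n   device action  kbytes_times_n  kbytes_times_n_x5
4    7691  344      web  login         2645704           13228520
6    5152   21  android  login          108192             540960
Taking the value at position 1, column 'kbytes_times_n_x5' gives 540960.

540960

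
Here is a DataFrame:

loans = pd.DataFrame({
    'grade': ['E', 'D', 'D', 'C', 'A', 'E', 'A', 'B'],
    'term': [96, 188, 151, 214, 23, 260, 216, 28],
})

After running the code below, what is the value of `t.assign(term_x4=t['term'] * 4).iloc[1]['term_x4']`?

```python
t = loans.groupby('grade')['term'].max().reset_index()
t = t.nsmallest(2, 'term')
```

group by grade, max of term:
grade
A    216
B     28
C    214
D    188
E    260
Name: term, dtype: int64
reset_index():
  grade  term
0     A   216
1     B    28
2     C   214
3     D   188
4     E   260
take 2 rows with smallest term:
  grade  term
1     B    28
3     D   188
add column term_x4 = t['term'] * 4:
  grade  term  term_x4
1     B    28      112
3     D   188      752
Then the value at position 1, column 'term_x4': 752

752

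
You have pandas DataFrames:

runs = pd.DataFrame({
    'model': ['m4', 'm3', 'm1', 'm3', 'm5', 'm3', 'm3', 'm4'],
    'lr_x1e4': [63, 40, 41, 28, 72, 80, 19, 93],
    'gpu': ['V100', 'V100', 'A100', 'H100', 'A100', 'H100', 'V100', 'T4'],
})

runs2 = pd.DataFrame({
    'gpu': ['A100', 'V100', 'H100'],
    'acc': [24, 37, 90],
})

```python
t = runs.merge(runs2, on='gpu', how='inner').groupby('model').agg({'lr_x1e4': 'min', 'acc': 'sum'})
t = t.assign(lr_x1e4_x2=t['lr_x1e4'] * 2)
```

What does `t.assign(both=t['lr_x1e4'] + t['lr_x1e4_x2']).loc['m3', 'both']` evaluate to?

57

merge on 'gpu' (how='inner') → 7 rows:
  model  lr_x1e4   gpu  acc
0    m4       63  V100   37
1    m3       40  V100   37
2    m1       41  A100   24
3    m3       28  H100   90
4    m5       72  A100   24
5    m3       80  H100   90
6    m3       19  V100   37
group by model: min(lr_x1e4), sum(acc):
       lr_x1e4  acc
model              
m1          41   24
m3          19  254
m4          63   37
m5          72   24
add column lr_x1e4_x2 = t['lr_x1e4'] * 2:
       lr_x1e4  acc  lr_x1e4_x2
model                          
m1          41   24          82
m3          19  254          38
m4          63   37         126
m5          72   24         144
add column both = t['lr_x1e4'] + t['lr_x1e4_x2']:
       lr_x1e4  acc  lr_x1e4_x2  both
model                                
m1          41   24          82   123
m3          19  254          38    57
m4          63   37         126   189
m5          72   24         144   216
The value at row 'm3', column 'both' is 57.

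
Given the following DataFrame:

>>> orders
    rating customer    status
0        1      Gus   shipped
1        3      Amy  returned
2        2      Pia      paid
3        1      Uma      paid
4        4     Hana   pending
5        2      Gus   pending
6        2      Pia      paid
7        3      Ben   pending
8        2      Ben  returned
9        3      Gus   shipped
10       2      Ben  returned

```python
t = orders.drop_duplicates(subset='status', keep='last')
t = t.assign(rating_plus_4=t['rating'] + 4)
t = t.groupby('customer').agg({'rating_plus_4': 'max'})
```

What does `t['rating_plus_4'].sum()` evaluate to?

drop duplicate status (keep=last):
    rating customer    status
6        2      Pia      paid
7        3      Ben   pending
9        3      Gus   shipped
10       2      Ben  returned
add column rating_plus_4 = t['rating'] + 4:
    rating customer    status  rating_plus_4
6        2      Pia      paid              6
7        3      Ben   pending              7
9        3      Gus   shipped              7
10       2      Ben  returned              6
group by customer, max of rating_plus_4:
          rating_plus_4
customer               
Ben                   7
Gus                   7
Pia                   6
Then the sum of column 'rating_plus_4': 20

20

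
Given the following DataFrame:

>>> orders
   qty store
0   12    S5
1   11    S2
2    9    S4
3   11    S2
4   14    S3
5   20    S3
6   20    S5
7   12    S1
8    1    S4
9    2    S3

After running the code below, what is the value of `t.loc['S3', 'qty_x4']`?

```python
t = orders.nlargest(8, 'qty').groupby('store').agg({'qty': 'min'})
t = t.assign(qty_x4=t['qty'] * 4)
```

56

take 8 rows with largest qty:
   qty store
5   20    S3
6   20    S5
4   14    S3
0   12    S5
7   12    S1
1   11    S2
3   11    S2
2    9    S4
group by store, min of qty:
       qty
store     
S1      12
S2      11
S3      14
S4       9
S5      12
add column qty_x4 = t['qty'] * 4:
       qty  qty_x4
store             
S1      12      48
S2      11      44
S3      14      56
S4       9      36
S5      12      48
Finally, value at row 'S3', column 'qty_x4' = 56.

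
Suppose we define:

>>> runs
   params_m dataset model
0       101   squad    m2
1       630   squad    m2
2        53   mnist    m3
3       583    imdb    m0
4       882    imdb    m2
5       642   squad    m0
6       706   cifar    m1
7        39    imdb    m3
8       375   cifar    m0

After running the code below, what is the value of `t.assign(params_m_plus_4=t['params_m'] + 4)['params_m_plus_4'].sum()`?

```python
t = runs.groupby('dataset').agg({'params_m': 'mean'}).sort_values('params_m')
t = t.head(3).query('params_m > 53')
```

group by dataset, mean of params_m:
           params_m
dataset            
cifar    540.500000
imdb     501.333333
mnist     53.000000
squad    457.666667
sort by params_m:
           params_m
dataset            
mnist     53.000000
squad    457.666667
imdb     501.333333
cifar    540.500000
take first 3 rows:
           params_m
dataset            
mnist     53.000000
squad    457.666667
imdb     501.333333
filter rows where params_m > 53:
           params_m
dataset            
squad    457.666667
imdb     501.333333
add column params_m_plus_4 = t['params_m'] + 4:
           params_m  params_m_plus_4
dataset                             
squad    457.666667       461.666667
imdb     501.333333       505.333333
Taking the sum of column 'params_m_plus_4' gives 967.0.

967.0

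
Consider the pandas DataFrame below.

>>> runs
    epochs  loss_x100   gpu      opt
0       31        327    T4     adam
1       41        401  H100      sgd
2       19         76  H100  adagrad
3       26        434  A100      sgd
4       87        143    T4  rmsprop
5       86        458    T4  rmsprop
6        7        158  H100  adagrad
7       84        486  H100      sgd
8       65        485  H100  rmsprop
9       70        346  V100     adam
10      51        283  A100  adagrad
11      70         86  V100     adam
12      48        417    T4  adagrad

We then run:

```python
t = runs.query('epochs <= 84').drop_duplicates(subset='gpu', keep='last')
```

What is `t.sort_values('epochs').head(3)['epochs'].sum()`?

filter rows where epochs <= 84:
    epochs  loss_x100   gpu      opt
0       31        327    T4     adam
1       41        401  H100      sgd
2       19         76  H100  adagrad
3       26        434  A100      sgd
6        7        158  H100  adagrad
7       84        486  H100      sgd
8       65        485  H100  rmsprop
9       70        346  V100     adam
10      51        283  A100  adagrad
11      70         86  V100     adam
12      48        417    T4  adagrad
drop duplicate gpu (keep=last):
    epochs  loss_x100   gpu      opt
8       65        485  H100  rmsprop
10      51        283  A100  adagrad
11      70         86  V100     adam
12      48        417    T4  adagrad
sort by epochs:
    epochs  loss_x100   gpu      opt
12      48        417    T4  adagrad
10      51        283  A100  adagrad
8       65        485  H100  rmsprop
11      70         86  V100     adam
take first 3 rows:
    epochs  loss_x100   gpu      opt
12      48        417    T4  adagrad
10      51        283  A100  adagrad
8       65        485  H100  rmsprop
Then the sum of column 'epochs': 164

164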